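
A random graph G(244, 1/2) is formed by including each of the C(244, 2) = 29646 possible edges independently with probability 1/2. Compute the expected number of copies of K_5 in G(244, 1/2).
E[# K_5] = C(244, 5) · (1/2)^C(5, 2) = 6916056048 / 2^10 = 432253503/64 = 6753960.984375

For each 5-subset S of vertices (there are C(244, 5) = 6916056048 such S), let X_S = 1 if S induces a K_5 (all C(5, 2) = 10 edges present). Then P(X_S = 1) = (1/2)^10 = 1/1024. By linearity of expectation, E[# K_5] = C(244, 5) · (1/2)^10 = 6916056048 / 1024 = 432253503/64 = 6753960.984375.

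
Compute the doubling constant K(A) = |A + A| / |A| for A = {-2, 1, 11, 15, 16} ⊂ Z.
K = |A + A| / |A| = 15/5 = 3

Enumerate A + A = {a + b : a, b ∈ A}. With |A| = 5, there are |A|^2 = 25 ordered sum pairs; collecting distinct values, A + A = {-4, -1, 2, 9, 12, 13, 14, 16, 17, 22, 26, 27, 30, 31, 32}, so |A + A| = 15. Thus K = 15/5 = 3. For comparison, the minimum possible |A + A| over all 5-element sets is 2·5 − 1 = 9 (so min K = 9/5), attained only by arithmetic progressions.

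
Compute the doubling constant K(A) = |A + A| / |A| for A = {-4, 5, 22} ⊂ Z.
K = |A + A| / |A| = 6/3 = 2

Enumerate A + A = {a + b : a, b ∈ A}. With |A| = 3, there are |A|^2 = 9 ordered sum pairs; collecting distinct values, A + A = {-8, 1, 10, 18, 27, 44}, so |A + A| = 6. Thus K = 6/3 = 2. For comparison, the minimum possible |A + A| over all 3-element sets is 2·3 − 1 = 5 (so min K = 5/3), attained only by arithmetic progressions.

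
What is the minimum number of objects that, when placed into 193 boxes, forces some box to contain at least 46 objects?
n = (46 − 1)·193 + 1 = 8686

By the generalised pigeonhole principle, to guarantee some box contains ≥ r objects we need more than (r − 1) · k objects total. Threshold: n = (r − 1) · k + 1. With r = 46 and k = 193: n = 45 · 193 + 1 = 8685 + 1 = 8686. For n = 8685 = 45 · 193, we can put exactly 45 objects in every box, avoiding 46 in any single one — so 8686 is tight.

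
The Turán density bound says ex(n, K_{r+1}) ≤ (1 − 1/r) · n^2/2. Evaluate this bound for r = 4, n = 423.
Turán density bound = (3/4) · 423^2/2 = 536787/8 ≈ 67098.375

Turán's theorem: ex(n, K_{r+1}) is achieved by the complete r-partite Turán graph T(n, r) with parts as balanced as possible, and is at most (1 − 1/r) · n^2/2. For r = 4, n = 423: the density bound is (3/4) · 178929/2 = 536787/8 ≈ 67098.375. The integer-valued extremum is e(T(423, 4)) = 67098, which is strictly less than the density bound 536787/8 since 4 ∤ 423 (the parts of T(423, 4) cannot all be equal).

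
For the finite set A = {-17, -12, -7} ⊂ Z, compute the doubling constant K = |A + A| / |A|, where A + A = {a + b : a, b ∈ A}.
K = |A + A| / |A| = 5/3

Enumerate A + A = {a + b : a, b ∈ A}. With |A| = 3, there are |A|^2 = 9 ordered sum pairs; collecting distinct values, A + A = {-34, -29, -24, -19, -14}, so |A + A| = 5. Thus K = 5/3. Here |A + A| = 2|A| − 1 = 5, the minimum possible — so K = 5/3 is minimal, which holds iff A is an arithmetic progression.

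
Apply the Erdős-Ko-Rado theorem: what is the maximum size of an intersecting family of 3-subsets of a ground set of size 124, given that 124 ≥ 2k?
max |F| = C(123, 2) = 7503

Erdős-Ko-Rado (1961): when n ≥ 2k, max |F| = C(n−1, k−1). The bound is attained by the star {A : i ∈ A} for any fixed i ∈ [n]. Here C(124−1, 3−1) = C(123, 2) = 7503.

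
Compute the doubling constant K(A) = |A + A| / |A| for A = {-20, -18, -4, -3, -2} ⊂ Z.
K = |A + A| / |A| = 13/5

Enumerate A + A = {a + b : a, b ∈ A}. With |A| = 5, there are |A|^2 = 25 ordered sum pairs; collecting distinct values, A + A = {-40, -38, -36, -24, -23, -22, -21, -20, -8, -7, -6, -5, -4}, so |A + A| = 13. Thus K = 13/5. For comparison, the minimum possible |A + A| over all 5-element sets is 2·5 − 1 = 9 (so min K = 9/5), attained only by arithmetic progressions.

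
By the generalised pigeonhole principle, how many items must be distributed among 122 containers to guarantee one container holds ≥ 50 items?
n = (50 − 1)·122 + 1 = 5979

By the generalised pigeonhole principle, to guarantee some box contains ≥ r objects we need more than (r − 1) · k objects total. Threshold: n = (r − 1) · k + 1. With r = 50 and k = 122: n = 49 · 122 + 1 = 5978 + 1 = 5979. For n = 5978 = 49 · 122, we can put exactly 49 objects in every box, avoiding 50 in any single one — so 5979 is tight.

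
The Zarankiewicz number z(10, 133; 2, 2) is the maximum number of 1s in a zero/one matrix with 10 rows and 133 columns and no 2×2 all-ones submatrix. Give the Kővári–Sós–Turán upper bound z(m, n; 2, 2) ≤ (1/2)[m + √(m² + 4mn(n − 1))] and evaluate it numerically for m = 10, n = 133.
z(10, 133; 2, 2) ≤ (1/2)[10 + √(10² + 4·10·133·132)] = (1/2)[10 + √702340] = 424.0286

Kővári–Sós–Turán: let r_1, ..., r_10 be the row sums and z = Σ r_i the total number of 1s. Each pair of columns can share at most one row with both entries 1 (else a 2×2 all-ones block appears), so Σ_i C(r_i, 2) ≤ C(133, 2) = 8778. By convexity Σ_i C(r_i, 2) ≥ 10·C(z/10, 2) = z(z − 10)/(2·10), giving z² − 10z − 10·133·132 ≤ 0 and hence z ≤ (1/2)[10 + √(100 + 4·175560)] = (1/2)[10 + √702340] ≈ (1/2)(10 + 838.0573) = 424.0286.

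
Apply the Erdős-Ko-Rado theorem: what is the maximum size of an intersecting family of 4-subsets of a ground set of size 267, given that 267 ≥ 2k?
max |F| = C(266, 3) = 3101560

The Erdős-Ko-Rado theorem states: for n ≥ 2k, an intersecting family of k-subsets of an n-element set has size at most C(n − 1, k − 1), with equality for 'star' families {A ⊆ [n] : |A| = k, i ∈ A} (fix an element i). For n = 267, k = 4: C(266, 3) = 3101560.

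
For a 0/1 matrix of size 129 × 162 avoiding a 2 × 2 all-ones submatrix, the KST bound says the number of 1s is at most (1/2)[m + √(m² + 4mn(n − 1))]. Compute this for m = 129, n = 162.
z(129, 162; 2, 2) ≤ (1/2)[129 + √(129² + 4·129·162·161)] = (1/2)[129 + √13474953] = 1899.9123

Kővári–Sós–Turán: let r_1, ..., r_129 be the row sums and z = Σ r_i the total number of 1s. Each pair of columns can share at most one row with both entries 1 (else a 2×2 all-ones block appears), so Σ_i C(r_i, 2) ≤ C(162, 2) = 13041. By convexity Σ_i C(r_i, 2) ≥ 129·C(z/129, 2) = z(z − 129)/(2·129), giving z² − 129z − 129·162·161 ≤ 0 and hence z ≤ (1/2)[129 + √(16641 + 4·3364578)] = (1/2)[129 + √13474953] ≈ (1/2)(129 + 3670.8246) = 1899.9123.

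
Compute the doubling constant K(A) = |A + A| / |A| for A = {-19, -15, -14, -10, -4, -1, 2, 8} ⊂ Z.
K = |A + A| / |A| = 29/8

Enumerate A + A = {a + b : a, b ∈ A}. With |A| = 8, there are |A|^2 = 64 ordered sum pairs; collecting distinct values, A + A = {-38, -34, -33, -30, -29, -28, -25, -24, -23, -20, -19, -18, -17, -16, -15, -14, -13, -12, -11, -8, -7, -6, -5, -2, 1, 4, 7, 10, 16}, so |A + A| = 29. Thus K = 29/8. For comparison, the minimum possible |A + A| over all 8-element sets is 2·8 − 1 = 15 (so min K = 15/8), attained only by arithmetic progressions.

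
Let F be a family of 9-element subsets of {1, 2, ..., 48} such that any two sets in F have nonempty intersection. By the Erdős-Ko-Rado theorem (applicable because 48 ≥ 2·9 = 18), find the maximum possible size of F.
max |F| = C(47, 8) = 314457495

The Erdős-Ko-Rado theorem states: for n ≥ 2k, an intersecting family of k-subsets of an n-element set has size at most C(n − 1, k − 1), with equality for 'star' families {A ⊆ [n] : |A| = k, i ∈ A} (fix an element i). For n = 48, k = 9: C(47, 8) = 314457495.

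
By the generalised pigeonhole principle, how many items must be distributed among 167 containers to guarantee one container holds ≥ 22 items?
n = (22 − 1)·167 + 1 = 3508

By the generalised pigeonhole principle, to guarantee some box contains ≥ r objects we need more than (r − 1) · k objects total. Threshold: n = (r − 1) · k + 1. With r = 22 and k = 167: n = 21 · 167 + 1 = 3507 + 1 = 3508. For n = 3507 = 21 · 167, we can put exactly 21 objects in every box, avoiding 22 in any single one — so 3508 is tight.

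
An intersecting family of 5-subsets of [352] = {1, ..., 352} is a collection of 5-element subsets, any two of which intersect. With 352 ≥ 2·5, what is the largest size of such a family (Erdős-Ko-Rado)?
max |F| = C(351, 4) = 621682425

The Erdős-Ko-Rado theorem states: for n ≥ 2k, an intersecting family of k-subsets of an n-element set has size at most C(n − 1, k − 1), with equality for 'star' families {A ⊆ [n] : |A| = k, i ∈ A} (fix an element i). For n = 352, k = 5: C(351, 4) = 621682425.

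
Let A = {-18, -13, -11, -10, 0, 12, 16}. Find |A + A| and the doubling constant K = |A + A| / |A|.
K = |A + A| / |A| = 28/7 = 4

Enumerate A + A = {a + b : a, b ∈ A}. With |A| = 7, there are |A|^2 = 49 ordered sum pairs; collecting distinct values, A + A = {-36, -31, -29, -28, -26, -24, -23, -22, -21, -20, -18, -13, -11, -10, -6, -2, -1, 0, 1, 2, 3, 5, 6, 12, 16, 24, 28, 32}, so |A + A| = 28. Thus K = 28/7 = 4. For comparison, the minimum possible |A + A| over all 7-element sets is 2·7 − 1 = 13 (so min K = 13/7), attained only by arithmetic progressions.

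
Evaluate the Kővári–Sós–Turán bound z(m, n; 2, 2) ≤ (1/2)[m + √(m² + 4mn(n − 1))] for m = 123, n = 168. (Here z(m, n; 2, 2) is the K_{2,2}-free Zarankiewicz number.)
z(123, 168; 2, 2) ≤ (1/2)[123 + √(123² + 4·123·168·167)] = (1/2)[123 + √13818681] = 1920.1743

Kővári–Sós–Turán: let r_1, ..., r_123 be the row sums and z = Σ r_i the total number of 1s. Each pair of columns can share at most one row with both entries 1 (else a 2×2 all-ones block appears), so Σ_i C(r_i, 2) ≤ C(168, 2) = 14028. By convexity Σ_i C(r_i, 2) ≥ 123·C(z/123, 2) = z(z − 123)/(2·123), giving z² − 123z − 123·168·167 ≤ 0 and hence z ≤ (1/2)[123 + √(15129 + 4·3450888)] = (1/2)[123 + √13818681] ≈ (1/2)(123 + 3717.3487) = 1920.1743.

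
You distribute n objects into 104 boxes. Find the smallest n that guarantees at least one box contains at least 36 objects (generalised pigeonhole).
n = (36 − 1)·104 + 1 = 3641

By the generalised pigeonhole principle, to guarantee some box contains ≥ r objects we need more than (r − 1) · k objects total. Threshold: n = (r − 1) · k + 1. With r = 36 and k = 104: n = 35 · 104 + 1 = 3640 + 1 = 3641. For n = 3640 = 35 · 104, we can put exactly 35 objects in every box, avoiding 36 in any single one — so 3641 is tight.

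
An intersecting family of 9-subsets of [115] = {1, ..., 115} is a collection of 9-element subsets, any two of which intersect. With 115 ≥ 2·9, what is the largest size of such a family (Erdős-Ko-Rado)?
max |F| = C(114, 8) = 550339251858

Erdős-Ko-Rado (1961): when n ≥ 2k, max |F| = C(n−1, k−1). The bound is attained by the star {A : i ∈ A} for any fixed i ∈ [n]. Here C(115−1, 9−1) = C(114, 8) = 550339251858.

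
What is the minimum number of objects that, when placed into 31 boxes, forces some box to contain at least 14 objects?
n = (14 − 1)·31 + 1 = 404

By the generalised pigeonhole principle, to guarantee some box contains ≥ r objects we need more than (r − 1) · k objects total. Threshold: n = (r − 1) · k + 1. With r = 14 and k = 31: n = 13 · 31 + 1 = 403 + 1 = 404. For n = 403 = 13 · 31, we can put exactly 13 objects in every box, avoiding 14 in any single one — so 404 is tight.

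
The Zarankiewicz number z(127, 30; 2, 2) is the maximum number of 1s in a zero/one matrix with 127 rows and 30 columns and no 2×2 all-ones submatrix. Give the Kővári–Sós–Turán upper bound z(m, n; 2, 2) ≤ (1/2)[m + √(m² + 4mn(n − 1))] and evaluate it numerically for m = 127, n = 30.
z(127, 30; 2, 2) ≤ (1/2)[127 + √(127² + 4·127·30·29)] = (1/2)[127 + √458089] = 401.9114

Kővári–Sós–Turán: let r_1, ..., r_127 be the row sums and z = Σ r_i the total number of 1s. Each pair of columns can share at most one row with both entries 1 (else a 2×2 all-ones block appears), so Σ_i C(r_i, 2) ≤ C(30, 2) = 435. By convexity Σ_i C(r_i, 2) ≥ 127·C(z/127, 2) = z(z − 127)/(2·127), giving z² − 127z − 127·30·29 ≤ 0 and hence z ≤ (1/2)[127 + √(16129 + 4·110490)] = (1/2)[127 + √458089] ≈ (1/2)(127 + 676.8227) = 401.9114.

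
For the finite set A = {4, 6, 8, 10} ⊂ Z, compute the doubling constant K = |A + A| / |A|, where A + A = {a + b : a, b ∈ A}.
K = |A + A| / |A| = 7/4

Enumerate A + A = {a + b : a, b ∈ A}. With |A| = 4, there are |A|^2 = 16 ordered sum pairs; collecting distinct values, A + A = {8, 10, 12, 14, 16, 18, 20}, so |A + A| = 7. Thus K = 7/4. Here |A + A| = 2|A| − 1 = 7, the minimum possible — so K = 7/4 is minimal, which holds iff A is an arithmetic progression.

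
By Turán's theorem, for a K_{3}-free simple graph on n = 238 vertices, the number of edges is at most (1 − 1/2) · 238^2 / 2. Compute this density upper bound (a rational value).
Turán density bound = (1/2) · 238^2/2 = 14161

Turán's theorem: ex(n, K_{r+1}) is achieved by the complete r-partite Turán graph T(n, r) with parts as balanced as possible, and is at most (1 − 1/r) · n^2/2. For r = 2, n = 238: the density bound is (1/2) · 56644/2 = 14161. Since 2 ∣ 238, the Turán graph T(238, 2) has parts of equal size 119, and its edge count e(T(238, 2)) = 14161 attains the density bound exactly.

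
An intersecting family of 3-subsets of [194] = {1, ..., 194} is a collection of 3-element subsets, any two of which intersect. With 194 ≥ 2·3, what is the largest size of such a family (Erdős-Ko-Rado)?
max |F| = C(193, 2) = 18528

The Erdős-Ko-Rado theorem states: for n ≥ 2k, an intersecting family of k-subsets of an n-element set has size at most C(n − 1, k − 1), with equality for 'star' families {A ⊆ [n] : |A| = k, i ∈ A} (fix an element i). For n = 194, k = 3: C(193, 2) = 18528.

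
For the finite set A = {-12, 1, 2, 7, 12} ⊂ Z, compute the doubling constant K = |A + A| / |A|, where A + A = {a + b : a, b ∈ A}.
K = |A + A| / |A| = 14/5

Enumerate A + A = {a + b : a, b ∈ A}. With |A| = 5, there are |A|^2 = 25 ordered sum pairs; collecting distinct values, A + A = {-24, -11, -10, -5, 0, 2, 3, 4, 8, 9, 13, 14, 19, 24}, so |A + A| = 14. Thus K = 14/5. For comparison, the minimum possible |A + A| over all 5-element sets is 2·5 − 1 = 9 (so min K = 9/5), attained only by arithmetic progressions.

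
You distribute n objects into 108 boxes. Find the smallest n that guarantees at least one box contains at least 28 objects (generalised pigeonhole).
n = (28 − 1)·108 + 1 = 2917

By the generalised pigeonhole principle, to guarantee some box contains ≥ r objects we need more than (r − 1) · k objects total. Threshold: n = (r − 1) · k + 1. With r = 28 and k = 108: n = 27 · 108 + 1 = 2916 + 1 = 2917. For n = 2916 = 27 · 108, we can put exactly 27 objects in every box, avoiding 28 in any single one — so 2917 is tight.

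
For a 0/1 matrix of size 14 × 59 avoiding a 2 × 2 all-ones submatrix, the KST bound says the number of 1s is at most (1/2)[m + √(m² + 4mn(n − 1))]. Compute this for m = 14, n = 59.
z(14, 59; 2, 2) ≤ (1/2)[14 + √(14² + 4·14·59·58)] = (1/2)[14 + √191828] = 225.9909

Kővári–Sós–Turán: let r_1, ..., r_14 be the row sums and z = Σ r_i the total number of 1s. Each pair of columns can share at most one row with both entries 1 (else a 2×2 all-ones block appears), so Σ_i C(r_i, 2) ≤ C(59, 2) = 1711. By convexity Σ_i C(r_i, 2) ≥ 14·C(z/14, 2) = z(z − 14)/(2·14), giving z² − 14z − 14·59·58 ≤ 0 and hence z ≤ (1/2)[14 + √(196 + 4·47908)] = (1/2)[14 + √191828] ≈ (1/2)(14 + 437.9817) = 225.9909.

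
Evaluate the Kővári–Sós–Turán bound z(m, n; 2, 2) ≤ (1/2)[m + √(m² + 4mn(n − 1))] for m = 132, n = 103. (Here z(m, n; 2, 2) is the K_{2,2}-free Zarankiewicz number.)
z(132, 103; 2, 2) ≤ (1/2)[132 + √(132² + 4·132·103·102)] = (1/2)[132 + √5564592] = 1245.4694

Kővári–Sós–Turán: let r_1, ..., r_132 be the row sums and z = Σ r_i the total number of 1s. Each pair of columns can share at most one row with both entries 1 (else a 2×2 all-ones block appears), so Σ_i C(r_i, 2) ≤ C(103, 2) = 5253. By convexity Σ_i C(r_i, 2) ≥ 132·C(z/132, 2) = z(z − 132)/(2·132), giving z² − 132z − 132·103·102 ≤ 0 and hence z ≤ (1/2)[132 + √(17424 + 4·1386792)] = (1/2)[132 + √5564592] ≈ (1/2)(132 + 2358.9387) = 1245.4694.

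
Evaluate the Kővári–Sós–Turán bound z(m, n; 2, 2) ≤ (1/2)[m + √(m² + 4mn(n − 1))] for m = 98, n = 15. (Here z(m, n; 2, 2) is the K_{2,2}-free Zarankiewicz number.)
z(98, 15; 2, 2) ≤ (1/2)[98 + √(98² + 4·98·15·14)] = (1/2)[98 + √91924] = 200.5949

Kővári–Sós–Turán: let r_1, ..., r_98 be the row sums and z = Σ r_i the total number of 1s. Each pair of columns can share at most one row with both entries 1 (else a 2×2 all-ones block appears), so Σ_i C(r_i, 2) ≤ C(15, 2) = 105. By convexity Σ_i C(r_i, 2) ≥ 98·C(z/98, 2) = z(z − 98)/(2·98), giving z² − 98z − 98·15·14 ≤ 0 and hence z ≤ (1/2)[98 + √(9604 + 4·20580)] = (1/2)[98 + √91924] ≈ (1/2)(98 + 303.1897) = 200.5949.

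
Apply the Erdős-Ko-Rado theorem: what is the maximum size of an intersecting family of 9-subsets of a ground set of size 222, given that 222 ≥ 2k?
max |F| = C(221, 8) = 124154011875465

Erdős-Ko-Rado (1961): when n ≥ 2k, max |F| = C(n−1, k−1). The bound is attained by the star {A : i ∈ A} for any fixed i ∈ [n]. Here C(222−1, 9−1) = C(221, 8) = 124154011875465.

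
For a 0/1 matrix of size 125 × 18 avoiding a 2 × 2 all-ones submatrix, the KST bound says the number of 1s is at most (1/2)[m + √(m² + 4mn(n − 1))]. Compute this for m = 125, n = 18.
z(125, 18; 2, 2) ≤ (1/2)[125 + √(125² + 4·125·18·17)] = (1/2)[125 + √168625] = 267.8199

Kővári–Sós–Turán: let r_1, ..., r_125 be the row sums and z = Σ r_i the total number of 1s. Each pair of columns can share at most one row with both entries 1 (else a 2×2 all-ones block appears), so Σ_i C(r_i, 2) ≤ C(18, 2) = 153. By convexity Σ_i C(r_i, 2) ≥ 125·C(z/125, 2) = z(z − 125)/(2·125), giving z² − 125z − 125·18·17 ≤ 0 and hence z ≤ (1/2)[125 + √(15625 + 4·38250)] = (1/2)[125 + √168625] ≈ (1/2)(125 + 410.6397) = 267.8199.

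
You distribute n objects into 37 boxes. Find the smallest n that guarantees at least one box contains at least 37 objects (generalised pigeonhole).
n = (37 − 1)·37 + 1 = 1333

By the generalised pigeonhole principle, to guarantee some box contains ≥ r objects we need more than (r − 1) · k objects total. Threshold: n = (r − 1) · k + 1. With r = 37 and k = 37: n = 36 · 37 + 1 = 1332 + 1 = 1333. For n = 1332 = 36 · 37, we can put exactly 36 objects in every box, avoiding 37 in any single one — so 1333 is tight.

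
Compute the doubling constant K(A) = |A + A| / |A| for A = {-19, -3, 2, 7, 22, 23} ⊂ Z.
K = |A + A| / |A| = 19/6

Enumerate A + A = {a + b : a, b ∈ A}. With |A| = 6, there are |A|^2 = 36 ordered sum pairs; collecting distinct values, A + A = {-38, -22, -17, -12, -6, -1, 3, 4, 9, 14, 19, 20, 24, 25, 29, 30, 44, 45, 46}, so |A + A| = 19. Thus K = 19/6. For comparison, the minimum possible |A + A| over all 6-element sets is 2·6 − 1 = 11 (so min K = 11/6), attained only by arithmetic progressions.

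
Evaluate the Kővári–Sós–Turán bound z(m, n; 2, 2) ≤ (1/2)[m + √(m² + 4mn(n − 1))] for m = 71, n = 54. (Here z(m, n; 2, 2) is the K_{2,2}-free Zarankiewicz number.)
z(71, 54; 2, 2) ≤ (1/2)[71 + √(71² + 4·71·54·53)] = (1/2)[71 + √817849] = 487.675

Kővári–Sós–Turán: let r_1, ..., r_71 be the row sums and z = Σ r_i the total number of 1s. Each pair of columns can share at most one row with both entries 1 (else a 2×2 all-ones block appears), so Σ_i C(r_i, 2) ≤ C(54, 2) = 1431. By convexity Σ_i C(r_i, 2) ≥ 71·C(z/71, 2) = z(z − 71)/(2·71), giving z² − 71z − 71·54·53 ≤ 0 and hence z ≤ (1/2)[71 + √(5041 + 4·203202)] = (1/2)[71 + √817849] ≈ (1/2)(71 + 904.35) = 487.675.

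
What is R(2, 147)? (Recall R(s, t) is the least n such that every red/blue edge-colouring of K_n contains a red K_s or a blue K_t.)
R(2, 147) = 147

R(2, k) = k for all k ≥ 2: in a 2-colouring of K_k, either some edge is red (a red K_2) or all edges are blue (a blue K_k). And K_{146} coloured all-blue has no blue K_147, so R(2, 147) > 146. Hence R(2, 147) = 147.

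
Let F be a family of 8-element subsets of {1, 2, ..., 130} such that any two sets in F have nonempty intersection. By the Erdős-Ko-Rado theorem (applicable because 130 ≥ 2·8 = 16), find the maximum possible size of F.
max |F| = C(129, 7) = 99949406400

Erdős-Ko-Rado (1961): when n ≥ 2k, max |F| = C(n−1, k−1). The bound is attained by the star {A : i ∈ A} for any fixed i ∈ [n]. Here C(130−1, 8−1) = C(129, 7) = 99949406400.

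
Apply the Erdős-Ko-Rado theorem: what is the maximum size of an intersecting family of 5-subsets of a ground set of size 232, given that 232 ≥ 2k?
max |F| = C(231, 4) = 115584315

Erdős-Ko-Rado (1961): when n ≥ 2k, max |F| = C(n−1, k−1). The bound is attained by the star {A : i ∈ A} for any fixed i ∈ [n]. Here C(232−1, 5−1) = C(231, 4) = 115584315.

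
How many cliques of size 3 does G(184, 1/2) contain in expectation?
E[# K_3] = C(184, 3) · (1/2)^C(3, 2) = 1021384 / 2^3 = 127673

For each 3-subset S of vertices (there are C(184, 3) = 1021384 such S), let X_S = 1 if S induces a K_3 (all C(3, 2) = 3 edges present). Then P(X_S = 1) = (1/2)^3 = 1/8. By linearity of expectation, E[# K_3] = C(184, 3) · (1/2)^3 = 1021384 / 8 = 127673.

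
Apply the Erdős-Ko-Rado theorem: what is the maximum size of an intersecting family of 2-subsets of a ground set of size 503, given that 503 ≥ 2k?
max |F| = C(502, 1) = 502

The Erdős-Ko-Rado theorem states: for n ≥ 2k, an intersecting family of k-subsets of an n-element set has size at most C(n − 1, k − 1), with equality for 'star' families {A ⊆ [n] : |A| = k, i ∈ A} (fix an element i). For n = 503, k = 2: C(502, 1) = 502.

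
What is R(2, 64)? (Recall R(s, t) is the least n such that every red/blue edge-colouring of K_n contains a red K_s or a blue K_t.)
R(2, 64) = 64

R(2, k) = k for all k ≥ 2: in a 2-colouring of K_k, either some edge is red (a red K_2) or all edges are blue (a blue K_k). And K_{63} coloured all-blue has no blue K_64, so R(2, 64) > 63. Hence R(2, 64) = 64.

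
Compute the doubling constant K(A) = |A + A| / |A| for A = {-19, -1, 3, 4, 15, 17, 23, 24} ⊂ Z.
K = |A + A| / |A| = 34/8 = 17/4

Enumerate A + A = {a + b : a, b ∈ A}. With |A| = 8, there are |A|^2 = 64 ordered sum pairs; collecting distinct values, A + A = {-38, -20, -16, -15, -4, -2, 2, 3, 4, 5, 6, 7, 8, 14, 16, 18, 19, 20, 21, 22, 23, 26, 27, 28, 30, 32, 34, 38, 39, 40, 41, 46, 47, 48}, so |A + A| = 34. Thus K = 34/8 = 17/4. For comparison, the minimum possible |A + A| over all 8-element sets is 2·8 − 1 = 15 (so min K = 15/8), attained only by arithmetic progressions.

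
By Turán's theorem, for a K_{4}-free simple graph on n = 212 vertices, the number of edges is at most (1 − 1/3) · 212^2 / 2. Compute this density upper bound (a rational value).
Turán density bound = (2/3) · 212^2/2 = 44944/3 ≈ 14981.3333

Turán's theorem: ex(n, K_{r+1}) is achieved by the complete r-partite Turán graph T(n, r) with parts as balanced as possible, and is at most (1 − 1/r) · n^2/2. For r = 3, n = 212: the density bound is (2/3) · 44944/2 = 44944/3 ≈ 14981.3333. The integer-valued extremum is e(T(212, 3)) = 14981, which is strictly less than the density bound 44944/3 since 3 ∤ 212 (the parts of T(212, 3) cannot all be equal).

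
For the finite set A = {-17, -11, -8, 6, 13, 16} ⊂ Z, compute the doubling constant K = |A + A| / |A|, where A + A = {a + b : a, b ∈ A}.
K = |A + A| / |A| = 20/6 = 10/3

Enumerate A + A = {a + b : a, b ∈ A}. With |A| = 6, there are |A|^2 = 36 ordered sum pairs; collecting distinct values, A + A = {-34, -28, -25, -22, -19, -16, -11, -5, -4, -2, -1, 2, 5, 8, 12, 19, 22, 26, 29, 32}, so |A + A| = 20. Thus K = 20/6 = 10/3. For comparison, the minimum possible |A + A| over all 6-element sets is 2·6 − 1 = 11 (so min K = 11/6), attained only by arithmetic progressions.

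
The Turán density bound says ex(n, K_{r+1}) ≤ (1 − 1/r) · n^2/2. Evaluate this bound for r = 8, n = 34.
Turán density bound = (7/8) · 34^2/2 = 2023/4 ≈ 505.75

Turán's theorem: ex(n, K_{r+1}) is achieved by the complete r-partite Turán graph T(n, r) with parts as balanced as possible, and is at most (1 − 1/r) · n^2/2. For r = 8, n = 34: the density bound is (7/8) · 1156/2 = 2023/4 ≈ 505.75. The integer-valued extremum is e(T(34, 8)) = 505, which is strictly less than the density bound 2023/4 since 8 ∤ 34 (the parts of T(34, 8) cannot all be equal).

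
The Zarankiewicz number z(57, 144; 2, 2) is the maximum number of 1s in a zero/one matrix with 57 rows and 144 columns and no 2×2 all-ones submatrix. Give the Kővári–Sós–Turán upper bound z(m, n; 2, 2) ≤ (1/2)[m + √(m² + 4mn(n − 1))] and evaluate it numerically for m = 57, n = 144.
z(57, 144; 2, 2) ≤ (1/2)[57 + √(57² + 4·57·144·143)] = (1/2)[57 + √4698225] = 1112.2695

Kővári–Sós–Turán: let r_1, ..., r_57 be the row sums and z = Σ r_i the total number of 1s. Each pair of columns can share at most one row with both entries 1 (else a 2×2 all-ones block appears), so Σ_i C(r_i, 2) ≤ C(144, 2) = 10296. By convexity Σ_i C(r_i, 2) ≥ 57·C(z/57, 2) = z(z − 57)/(2·57), giving z² − 57z − 57·144·143 ≤ 0 and hence z ≤ (1/2)[57 + √(3249 + 4·1173744)] = (1/2)[57 + √4698225] ≈ (1/2)(57 + 2167.5389) = 1112.2695.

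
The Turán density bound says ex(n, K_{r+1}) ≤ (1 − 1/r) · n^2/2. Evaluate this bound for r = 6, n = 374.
Turán density bound = (5/6) · 374^2/2 = 174845/3 ≈ 58281.6667

Turán's theorem: ex(n, K_{r+1}) is achieved by the complete r-partite Turán graph T(n, r) with parts as balanced as possible, and is at most (1 − 1/r) · n^2/2. For r = 6, n = 374: the density bound is (5/6) · 139876/2 = 174845/3 ≈ 58281.6667. The integer-valued extremum is e(T(374, 6)) = 58281, which is strictly less than the density bound 174845/3 since 6 ∤ 374 (the parts of T(374, 6) cannot all be equal).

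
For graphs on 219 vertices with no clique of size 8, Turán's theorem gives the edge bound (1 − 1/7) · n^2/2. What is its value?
Turán density bound = (6/7) · 219^2/2 = 143883/7 ≈ 20554.7143

Turán's theorem: ex(n, K_{r+1}) is achieved by the complete r-partite Turán graph T(n, r) with parts as balanced as possible, and is at most (1 − 1/r) · n^2/2. For r = 7, n = 219: the density bound is (6/7) · 47961/2 = 143883/7 ≈ 20554.7143. The integer-valued extremum is e(T(219, 7)) = 20554, which is strictly less than the density bound 143883/7 since 7 ∤ 219 (the parts of T(219, 7) cannot all be equal).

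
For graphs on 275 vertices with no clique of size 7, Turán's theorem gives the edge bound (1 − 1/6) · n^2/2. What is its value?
Turán density bound = (5/6) · 275^2/2 = 378125/12 ≈ 31510.4167

Turán's theorem: ex(n, K_{r+1}) is achieved by the complete r-partite Turán graph T(n, r) with parts as balanced as possible, and is at most (1 − 1/r) · n^2/2. For r = 6, n = 275: the density bound is (5/6) · 75625/2 = 378125/12 ≈ 31510.4167. The integer-valued extremum is e(T(275, 6)) = 31510, which is strictly less than the density bound 378125/12 since 6 ∤ 275 (the parts of T(275, 6) cannot all be equal).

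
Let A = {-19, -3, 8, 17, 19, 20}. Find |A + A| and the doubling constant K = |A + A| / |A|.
K = |A + A| / |A| = 20/6 = 10/3

Enumerate A + A = {a + b : a, b ∈ A}. With |A| = 6, there are |A|^2 = 36 ordered sum pairs; collecting distinct values, A + A = {-38, -22, -11, -6, -2, 0, 1, 5, 14, 16, 17, 25, 27, 28, 34, 36, 37, 38, 39, 40}, so |A + A| = 20. Thus K = 20/6 = 10/3. For comparison, the minimum possible |A + A| over all 6-element sets is 2·6 − 1 = 11 (so min K = 11/6), attained only by arithmetic progressions.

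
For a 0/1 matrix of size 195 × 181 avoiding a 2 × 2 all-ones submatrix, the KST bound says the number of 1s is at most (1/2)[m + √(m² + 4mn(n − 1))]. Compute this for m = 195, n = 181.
z(195, 181; 2, 2) ≤ (1/2)[195 + √(195² + 4·195·181·180)] = (1/2)[195 + √25450425] = 2619.9207

Kővári–Sós–Turán: let r_1, ..., r_195 be the row sums and z = Σ r_i the total number of 1s. Each pair of columns can share at most one row with both entries 1 (else a 2×2 all-ones block appears), so Σ_i C(r_i, 2) ≤ C(181, 2) = 16290. By convexity Σ_i C(r_i, 2) ≥ 195·C(z/195, 2) = z(z − 195)/(2·195), giving z² − 195z − 195·181·180 ≤ 0 and hence z ≤ (1/2)[195 + √(38025 + 4·6353100)] = (1/2)[195 + √25450425] ≈ (1/2)(195 + 5044.8414) = 2619.9207.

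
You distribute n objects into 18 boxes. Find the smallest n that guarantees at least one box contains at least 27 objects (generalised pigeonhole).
n = (27 − 1)·18 + 1 = 469

By the generalised pigeonhole principle, to guarantee some box contains ≥ r objects we need more than (r − 1) · k objects total. Threshold: n = (r − 1) · k + 1. With r = 27 and k = 18: n = 26 · 18 + 1 = 468 + 1 = 469. For n = 468 = 26 · 18, we can put exactly 26 objects in every box, avoiding 27 in any single one — so 469 is tight.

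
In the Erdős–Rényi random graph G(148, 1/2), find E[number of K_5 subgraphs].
E[# K_5] = C(148, 5) · (1/2)^C(5, 2) = 552689424 / 2^10 = 34543089/64 = 539735.765625

For each 5-subset S of vertices (there are C(148, 5) = 552689424 such S), let X_S = 1 if S induces a K_5 (all C(5, 2) = 10 edges present). Then P(X_S = 1) = (1/2)^10 = 1/1024. By linearity of expectation, E[# K_5] = C(148, 5) · (1/2)^10 = 552689424 / 1024 = 34543089/64 = 539735.765625.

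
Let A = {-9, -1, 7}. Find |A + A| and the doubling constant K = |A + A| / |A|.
K = |A + A| / |A| = 5/3

Enumerate A + A = {a + b : a, b ∈ A}. With |A| = 3, there are |A|^2 = 9 ordered sum pairs; collecting distinct values, A + A = {-18, -10, -2, 6, 14}, so |A + A| = 5. Thus K = 5/3. Here |A + A| = 2|A| − 1 = 5, the minimum possible — so K = 5/3 is minimal, which holds iff A is an arithmetic progression.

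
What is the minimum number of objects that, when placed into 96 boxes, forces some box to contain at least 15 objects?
n = (15 − 1)·96 + 1 = 1345

By the generalised pigeonhole principle, to guarantee some box contains ≥ r objects we need more than (r − 1) · k objects total. Threshold: n = (r − 1) · k + 1. With r = 15 and k = 96: n = 14 · 96 + 1 = 1344 + 1 = 1345. For n = 1344 = 14 · 96, we can put exactly 14 objects in every box, avoiding 15 in any single one — so 1345 is tight.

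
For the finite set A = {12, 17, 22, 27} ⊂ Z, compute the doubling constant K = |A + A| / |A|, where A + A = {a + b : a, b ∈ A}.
K = |A + A| / |A| = 7/4

Enumerate A + A = {a + b : a, b ∈ A}. With |A| = 4, there are |A|^2 = 16 ordered sum pairs; collecting distinct values, A + A = {24, 29, 34, 39, 44, 49, 54}, so |A + A| = 7. Thus K = 7/4. Here |A + A| = 2|A| − 1 = 7, the minimum possible — so K = 7/4 is minimal, which holds iff A is an arithmetic progression.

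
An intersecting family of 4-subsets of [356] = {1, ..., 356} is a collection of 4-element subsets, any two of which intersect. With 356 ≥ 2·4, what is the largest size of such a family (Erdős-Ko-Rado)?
max |F| = C(355, 3) = 7393585

The Erdős-Ko-Rado theorem states: for n ≥ 2k, an intersecting family of k-subsets of an n-element set has size at most C(n − 1, k − 1), with equality for 'star' families {A ⊆ [n] : |A| = k, i ∈ A} (fix an element i). For n = 356, k = 4: C(355, 3) = 7393585.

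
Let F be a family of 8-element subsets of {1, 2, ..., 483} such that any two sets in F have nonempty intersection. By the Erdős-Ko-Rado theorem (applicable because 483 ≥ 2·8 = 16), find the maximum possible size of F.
max |F| = C(482, 7) = 1147866965078496

Erdős-Ko-Rado (1961): when n ≥ 2k, max |F| = C(n−1, k−1). The bound is attained by the star {A : i ∈ A} for any fixed i ∈ [n]. Here C(483−1, 8−1) = C(482, 7) = 1147866965078496.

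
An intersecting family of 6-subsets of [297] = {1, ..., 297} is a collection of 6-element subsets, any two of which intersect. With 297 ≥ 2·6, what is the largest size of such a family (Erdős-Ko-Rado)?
max |F| = C(296, 5) = 18303337304

The Erdős-Ko-Rado theorem states: for n ≥ 2k, an intersecting family of k-subsets of an n-element set has size at most C(n − 1, k − 1), with equality for 'star' families {A ⊆ [n] : |A| = k, i ∈ A} (fix an element i). For n = 297, k = 6: C(296, 5) = 18303337304.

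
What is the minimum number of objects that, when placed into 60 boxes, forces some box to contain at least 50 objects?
n = (50 − 1)·60 + 1 = 2941

By the generalised pigeonhole principle, to guarantee some box contains ≥ r objects we need more than (r − 1) · k objects total. Threshold: n = (r − 1) · k + 1. With r = 50 and k = 60: n = 49 · 60 + 1 = 2940 + 1 = 2941. For n = 2940 = 49 · 60, we can put exactly 49 objects in every box, avoiding 50 in any single one — so 2941 is tight.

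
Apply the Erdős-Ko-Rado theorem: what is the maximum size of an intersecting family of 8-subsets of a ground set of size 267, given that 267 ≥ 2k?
max |F| = C(266, 7) = 17265207256440

Erdős-Ko-Rado (1961): when n ≥ 2k, max |F| = C(n−1, k−1). The bound is attained by the star {A : i ∈ A} for any fixed i ∈ [n]. Here C(267−1, 8−1) = C(266, 7) = 17265207256440.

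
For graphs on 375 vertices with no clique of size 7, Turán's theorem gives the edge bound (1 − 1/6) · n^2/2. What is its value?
Turán density bound = (5/6) · 375^2/2 = 234375/4 ≈ 58593.75

Turán's theorem: ex(n, K_{r+1}) is achieved by the complete r-partite Turán graph T(n, r) with parts as balanced as possible, and is at most (1 − 1/r) · n^2/2. For r = 6, n = 375: the density bound is (5/6) · 140625/2 = 234375/4 ≈ 58593.75. The integer-valued extremum is e(T(375, 6)) = 58593, which is strictly less than the density bound 234375/4 since 6 ∤ 375 (the parts of T(375, 6) cannot all be equal).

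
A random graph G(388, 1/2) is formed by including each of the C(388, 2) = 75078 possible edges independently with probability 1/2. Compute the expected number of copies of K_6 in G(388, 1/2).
E[# K_6] = C(388, 6) · (1/2)^C(6, 2) = 4558145946816 / 2^15 = 71221030419/512 ≈ 139103575.037109

For each 6-subset S of vertices (there are C(388, 6) = 4558145946816 such S), let X_S = 1 if S induces a K_6 (all C(6, 2) = 15 edges present). Then P(X_S = 1) = (1/2)^15 = 1/32768. By linearity of expectation, E[# K_6] = C(388, 6) · (1/2)^15 = 4558145946816 / 32768 = 71221030419/512 ≈ 139103575.037109.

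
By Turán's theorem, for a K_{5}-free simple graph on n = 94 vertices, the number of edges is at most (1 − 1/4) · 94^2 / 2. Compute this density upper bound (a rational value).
Turán density bound = (3/4) · 94^2/2 = 6627/2 ≈ 3313.5

Turán's theorem: ex(n, K_{r+1}) is achieved by the complete r-partite Turán graph T(n, r) with parts as balanced as possible, and is at most (1 − 1/r) · n^2/2. For r = 4, n = 94: the density bound is (3/4) · 8836/2 = 6627/2 ≈ 3313.5. The integer-valued extremum is e(T(94, 4)) = 3313, which is strictly less than the density bound 6627/2 since 4 ∤ 94 (the parts of T(94, 4) cannot all be equal).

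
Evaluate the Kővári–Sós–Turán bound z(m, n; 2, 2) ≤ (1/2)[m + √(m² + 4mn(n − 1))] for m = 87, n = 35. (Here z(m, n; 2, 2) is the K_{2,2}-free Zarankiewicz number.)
z(87, 35; 2, 2) ≤ (1/2)[87 + √(87² + 4·87·35·34)] = (1/2)[87 + √421689] = 368.1879

Kővári–Sós–Turán: let r_1, ..., r_87 be the row sums and z = Σ r_i the total number of 1s. Each pair of columns can share at most one row with both entries 1 (else a 2×2 all-ones block appears), so Σ_i C(r_i, 2) ≤ C(35, 2) = 595. By convexity Σ_i C(r_i, 2) ≥ 87·C(z/87, 2) = z(z − 87)/(2·87), giving z² − 87z − 87·35·34 ≤ 0 and hence z ≤ (1/2)[87 + √(7569 + 4·103530)] = (1/2)[87 + √421689] ≈ (1/2)(87 + 649.3759) = 368.1879.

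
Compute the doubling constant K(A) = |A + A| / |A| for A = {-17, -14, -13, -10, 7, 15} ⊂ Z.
K = |A + A| / |A| = 20/6 = 10/3

Enumerate A + A = {a + b : a, b ∈ A}. With |A| = 6, there are |A|^2 = 36 ordered sum pairs; collecting distinct values, A + A = {-34, -31, -30, -28, -27, -26, -24, -23, -20, -10, -7, -6, -3, -2, 1, 2, 5, 14, 22, 30}, so |A + A| = 20. Thus K = 20/6 = 10/3. For comparison, the minimum possible |A + A| over all 6-element sets is 2·6 − 1 = 11 (so min K = 11/6), attained only by arithmetic progressions.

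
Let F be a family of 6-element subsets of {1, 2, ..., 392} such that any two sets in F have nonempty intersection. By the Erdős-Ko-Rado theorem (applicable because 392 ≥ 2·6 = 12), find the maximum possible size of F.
max |F| = C(391, 5) = 74225376693

Erdős-Ko-Rado (1961): when n ≥ 2k, max |F| = C(n−1, k−1). The bound is attained by the star {A : i ∈ A} for any fixed i ∈ [n]. Here C(392−1, 6−1) = C(391, 5) = 74225376693.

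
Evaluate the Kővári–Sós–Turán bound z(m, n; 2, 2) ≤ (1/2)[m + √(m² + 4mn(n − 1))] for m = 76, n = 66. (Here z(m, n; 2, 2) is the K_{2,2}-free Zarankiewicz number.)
z(76, 66; 2, 2) ≤ (1/2)[76 + √(76² + 4·76·66·65)] = (1/2)[76 + √1309936] = 610.2622

Kővári–Sós–Turán: let r_1, ..., r_76 be the row sums and z = Σ r_i the total number of 1s. Each pair of columns can share at most one row with both entries 1 (else a 2×2 all-ones block appears), so Σ_i C(r_i, 2) ≤ C(66, 2) = 2145. By convexity Σ_i C(r_i, 2) ≥ 76·C(z/76, 2) = z(z − 76)/(2·76), giving z² − 76z − 76·66·65 ≤ 0 and hence z ≤ (1/2)[76 + √(5776 + 4·326040)] = (1/2)[76 + √1309936] ≈ (1/2)(76 + 1144.5244) = 610.2622.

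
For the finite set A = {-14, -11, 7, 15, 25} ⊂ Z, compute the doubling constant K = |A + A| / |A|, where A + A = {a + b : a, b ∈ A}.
K = |A + A| / |A| = 14/5

Enumerate A + A = {a + b : a, b ∈ A}. With |A| = 5, there are |A|^2 = 25 ordered sum pairs; collecting distinct values, A + A = {-28, -25, -22, -7, -4, 1, 4, 11, 14, 22, 30, 32, 40, 50}, so |A + A| = 14. Thus K = 14/5. For comparison, the minimum possible |A + A| over all 5-element sets is 2·5 − 1 = 9 (so min K = 9/5), attained only by arithmetic progressions.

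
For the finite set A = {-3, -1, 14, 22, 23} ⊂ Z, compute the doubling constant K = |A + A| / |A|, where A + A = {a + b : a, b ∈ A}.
K = |A + A| / |A| = 15/5 = 3

Enumerate A + A = {a + b : a, b ∈ A}. With |A| = 5, there are |A|^2 = 25 ordered sum pairs; collecting distinct values, A + A = {-6, -4, -2, 11, 13, 19, 20, 21, 22, 28, 36, 37, 44, 45, 46}, so |A + A| = 15. Thus K = 15/5 = 3. For comparison, the minimum possible |A + A| over all 5-element sets is 2·5 − 1 = 9 (so min K = 9/5), attained only by arithmetic progressions.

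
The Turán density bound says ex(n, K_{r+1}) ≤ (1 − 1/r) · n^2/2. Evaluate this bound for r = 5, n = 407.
Turán density bound = (4/5) · 407^2/2 = 331298/5 ≈ 66259.6

Turán's theorem: ex(n, K_{r+1}) is achieved by the complete r-partite Turán graph T(n, r) with parts as balanced as possible, and is at most (1 − 1/r) · n^2/2. For r = 5, n = 407: the density bound is (4/5) · 165649/2 = 331298/5 ≈ 66259.6. The integer-valued extremum is e(T(407, 5)) = 66259, which is strictly less than the density bound 331298/5 since 5 ∤ 407 (the parts of T(407, 5) cannot all be equal).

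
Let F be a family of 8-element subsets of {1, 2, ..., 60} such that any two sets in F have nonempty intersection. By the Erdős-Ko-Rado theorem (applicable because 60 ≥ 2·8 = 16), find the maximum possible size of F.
max |F| = C(59, 7) = 341149446

The Erdős-Ko-Rado theorem states: for n ≥ 2k, an intersecting family of k-subsets of an n-element set has size at most C(n − 1, k − 1), with equality for 'star' families {A ⊆ [n] : |A| = k, i ∈ A} (fix an element i). For n = 60, k = 8: C(59, 7) = 341149446.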